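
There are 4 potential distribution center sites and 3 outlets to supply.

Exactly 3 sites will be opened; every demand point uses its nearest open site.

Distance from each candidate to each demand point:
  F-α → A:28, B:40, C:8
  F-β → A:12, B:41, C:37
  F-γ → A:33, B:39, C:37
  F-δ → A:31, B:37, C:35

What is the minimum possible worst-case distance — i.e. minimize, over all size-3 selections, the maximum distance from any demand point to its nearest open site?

37

Open {F-α, F-β, F-δ}.
  Farthest demand point is B at distance 37 (to F-δ); all others are ≤ 37.
With {F-α, F-γ, F-δ} the worst case is 37.
With {F-β, F-γ, F-δ} the worst case is 37.
No size-3 selection achieves below 37.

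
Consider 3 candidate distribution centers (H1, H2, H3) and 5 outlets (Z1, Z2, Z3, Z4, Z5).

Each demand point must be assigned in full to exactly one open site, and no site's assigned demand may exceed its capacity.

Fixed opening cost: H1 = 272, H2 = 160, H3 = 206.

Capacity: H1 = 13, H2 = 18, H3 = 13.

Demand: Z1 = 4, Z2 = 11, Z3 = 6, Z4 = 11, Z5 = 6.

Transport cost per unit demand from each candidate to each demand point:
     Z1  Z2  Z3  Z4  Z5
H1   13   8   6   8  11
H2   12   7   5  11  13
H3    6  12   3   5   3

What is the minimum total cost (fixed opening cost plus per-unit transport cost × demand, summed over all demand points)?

Open {H1, H2, H3}; cheapest assignment that respects the capacities:
  H1 (cap 13, load 11): Z4 — cost 11×8 = 88
  H2 (cap 18, load 17): Z2, Z3 — cost 11×7 + 6×5 = 107
  H3 (cap 13, load 10): Z1, Z5 — cost 4×6 + 6×3 = 42
  Shipping 237, fixed 638 → total 875.
  Any other capacity-feasible assignment to {H1, H2, H3} ships for at least 237.
Total demand is 38 and no other set of sites has combined capacity ≥ 38, so {H1, H2, H3} is the only feasible choice of open sites. Minimum: 875.

875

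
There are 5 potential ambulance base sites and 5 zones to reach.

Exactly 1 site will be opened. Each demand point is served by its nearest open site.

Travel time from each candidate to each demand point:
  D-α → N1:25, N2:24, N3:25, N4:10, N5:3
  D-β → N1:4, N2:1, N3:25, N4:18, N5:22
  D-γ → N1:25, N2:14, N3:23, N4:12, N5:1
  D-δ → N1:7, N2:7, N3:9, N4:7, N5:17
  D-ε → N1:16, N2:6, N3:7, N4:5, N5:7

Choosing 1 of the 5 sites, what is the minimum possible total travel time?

Open {D-ε}.
  N1→D-ε 16, N2→D-ε 6, N3→D-ε 7, N4→D-ε 5, N5→D-ε 7  ⇒ total 41.
Compare {D-δ}: total 47.
Compare {D-β}: total 70.
No size-1 selection does better; minimum is 41.

41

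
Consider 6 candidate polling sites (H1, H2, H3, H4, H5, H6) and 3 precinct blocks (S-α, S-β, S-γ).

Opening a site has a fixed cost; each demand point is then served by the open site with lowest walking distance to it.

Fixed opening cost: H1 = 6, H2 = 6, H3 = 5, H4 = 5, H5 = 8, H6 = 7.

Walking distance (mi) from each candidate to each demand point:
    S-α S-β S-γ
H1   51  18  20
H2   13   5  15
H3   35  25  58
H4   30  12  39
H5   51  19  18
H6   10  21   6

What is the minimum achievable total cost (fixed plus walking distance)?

34

Open {H2, H6}: assign each demand point to its cheapest open site.
  S-α→H6 10, S-β→H2 5, S-γ→H6 6
  walking distance 21, fixed 13 → total 34.
Compare {H2}: walking distance 33 + fixed 6 = 39.
Compare {H2, H3, H6}: walking distance 21 + fixed 18 = 39.
Compare {H2, H4, H6}: walking distance 21 + fixed 18 = 39.
All other subsets cost ≥ 39. Minimum total cost: 34.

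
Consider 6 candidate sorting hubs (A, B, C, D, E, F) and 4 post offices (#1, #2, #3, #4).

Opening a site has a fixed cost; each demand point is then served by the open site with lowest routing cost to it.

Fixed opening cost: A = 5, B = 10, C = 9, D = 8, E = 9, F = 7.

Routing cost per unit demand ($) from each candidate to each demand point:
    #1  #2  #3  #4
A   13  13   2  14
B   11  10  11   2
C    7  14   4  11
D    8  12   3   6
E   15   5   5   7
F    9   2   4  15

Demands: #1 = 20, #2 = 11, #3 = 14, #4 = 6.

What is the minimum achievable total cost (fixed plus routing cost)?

Open {A, B, C, F}: assign each demand point to its cheapest open site.
  #1→C 20×7=140, #2→F 11×2=22, #3→A 14×2=28, #4→B 6×2=12
  routing cost 202, fixed 31 → total 233.
Compare {A, B, C, D, F}: routing cost 202 + fixed 39 = 241.
Compare {A, B, C, E, F}: routing cost 202 + fixed 40 = 242.
Compare {B, C, D, F}: routing cost 216 + fixed 34 = 250.
All other subsets cost ≥ 241. Minimum total cost: 233.

233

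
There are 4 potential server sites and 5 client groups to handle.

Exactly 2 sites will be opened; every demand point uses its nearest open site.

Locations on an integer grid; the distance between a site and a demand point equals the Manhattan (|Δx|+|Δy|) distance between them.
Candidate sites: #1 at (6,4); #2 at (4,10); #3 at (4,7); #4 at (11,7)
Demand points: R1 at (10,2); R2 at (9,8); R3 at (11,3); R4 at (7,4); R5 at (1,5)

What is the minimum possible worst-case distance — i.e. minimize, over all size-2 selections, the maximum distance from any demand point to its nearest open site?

Open {#1, #3}.
  Farthest demand point is R1 at distance 6 (to #1); all others are ≤ 6.
With {#1, #4} the worst case is 6.
With {#3, #4} the worst case is 6.
No size-2 selection achieves below 6.

6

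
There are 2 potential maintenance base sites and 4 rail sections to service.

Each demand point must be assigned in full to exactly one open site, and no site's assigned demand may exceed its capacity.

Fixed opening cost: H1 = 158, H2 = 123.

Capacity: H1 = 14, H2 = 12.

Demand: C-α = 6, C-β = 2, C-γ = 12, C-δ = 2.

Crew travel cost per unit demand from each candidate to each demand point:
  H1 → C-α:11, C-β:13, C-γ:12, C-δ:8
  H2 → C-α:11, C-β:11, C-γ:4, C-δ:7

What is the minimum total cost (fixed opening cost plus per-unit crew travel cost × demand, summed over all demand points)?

Open {H1, H2}; cheapest assignment that respects the capacities:
  H1 (cap 14, load 10): C-α, C-β, C-δ — cost 6×11 + 2×13 + 2×8 = 108
  H2 (cap 12, load 12): C-γ — cost 12×4 = 48
  Shipping 156, fixed 281 → total 437.
  Any other capacity-feasible assignment to {H1, H2} ships for at least 156.
Total demand is 22 and no other set of sites has combined capacity ≥ 22, so {H1, H2} is the only feasible choice of open sites. Minimum: 437.

437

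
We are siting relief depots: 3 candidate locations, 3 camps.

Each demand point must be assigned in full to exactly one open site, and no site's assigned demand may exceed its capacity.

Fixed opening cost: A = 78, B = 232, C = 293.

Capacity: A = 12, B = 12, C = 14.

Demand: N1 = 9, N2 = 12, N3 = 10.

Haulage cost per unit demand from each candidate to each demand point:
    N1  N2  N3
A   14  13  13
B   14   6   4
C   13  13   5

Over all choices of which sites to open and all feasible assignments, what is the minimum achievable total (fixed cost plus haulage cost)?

Open {A, B, C}; cheapest assignment that respects the capacities:
  A (cap 12, load 9): N1 — cost 9×14 = 126
  B (cap 12, load 12): N2 — cost 12×6 = 72
  C (cap 14, load 10): N3 — cost 10×5 = 50
  Shipping 248, fixed 603 → total 851.
  Any other capacity-feasible assignment to {A, B, C} ships for at least 248.
Total demand is 31 and no other set of sites has combined capacity ≥ 31, so {A, B, C} is the only feasible choice of open sites. Minimum: 851.

851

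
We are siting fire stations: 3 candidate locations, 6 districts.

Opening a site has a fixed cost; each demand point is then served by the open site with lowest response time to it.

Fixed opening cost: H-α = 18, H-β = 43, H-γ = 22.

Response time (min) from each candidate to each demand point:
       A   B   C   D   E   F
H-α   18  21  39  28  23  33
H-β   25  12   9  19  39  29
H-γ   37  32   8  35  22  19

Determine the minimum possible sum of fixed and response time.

156

Open {H-α, H-γ}: assign each demand point to its cheapest open site.
  A→H-α 18, B→H-α 21, C→H-γ 8, D→H-α 28, E→H-γ 22, F→H-γ 19
  response time 116, fixed 40 → total 156.
Compare {H-β, H-γ}: response time 105 + fixed 65 = 170.
Compare {H-α, H-β}: response time 110 + fixed 61 = 171.
Compare {H-γ}: response time 153 + fixed 22 = 175.
All other subsets cost ≥ 170. Minimum total cost: 156.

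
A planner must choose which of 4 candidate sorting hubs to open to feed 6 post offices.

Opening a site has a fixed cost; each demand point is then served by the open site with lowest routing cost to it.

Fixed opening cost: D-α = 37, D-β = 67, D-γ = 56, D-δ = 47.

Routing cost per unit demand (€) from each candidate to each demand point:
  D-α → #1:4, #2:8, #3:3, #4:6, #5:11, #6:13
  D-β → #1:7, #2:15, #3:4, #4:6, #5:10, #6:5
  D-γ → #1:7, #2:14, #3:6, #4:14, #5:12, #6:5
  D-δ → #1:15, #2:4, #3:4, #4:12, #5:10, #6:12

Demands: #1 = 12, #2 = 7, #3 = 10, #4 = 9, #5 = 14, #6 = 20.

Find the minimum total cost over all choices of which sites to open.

532

Open {D-α, D-β}: assign each demand point to its cheapest open site.
  #1→D-α 12×4=48, #2→D-α 7×8=56, #3→D-α 10×3=30, #4→D-α 9×6=54, #5→D-β 14×10=140, #6→D-β 20×5=100
  routing cost 428, fixed 104 → total 532.
Compare {D-α, D-γ}: routing cost 442 + fixed 93 = 535.
Compare {D-α, D-γ, D-δ}: routing cost 400 + fixed 140 = 540.
Compare {D-α, D-β, D-δ}: routing cost 400 + fixed 151 = 551.
All other subsets cost ≥ 535. Minimum total cost: 532.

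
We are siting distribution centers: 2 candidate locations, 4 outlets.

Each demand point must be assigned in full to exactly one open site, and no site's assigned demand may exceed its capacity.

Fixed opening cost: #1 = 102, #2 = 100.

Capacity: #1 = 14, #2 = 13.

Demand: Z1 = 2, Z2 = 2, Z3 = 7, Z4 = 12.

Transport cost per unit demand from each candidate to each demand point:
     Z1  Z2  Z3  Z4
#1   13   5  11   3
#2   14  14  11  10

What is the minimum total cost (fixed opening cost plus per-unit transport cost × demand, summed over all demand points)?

353

Open {#1, #2}; cheapest assignment that respects the capacities:
  #1 (cap 14, load 14): Z2, Z4 — cost 2×5 + 12×3 = 46
  #2 (cap 13, load 9): Z1, Z3 — cost 2×14 + 7×11 = 105
  Shipping 151, fixed 202 → total 353.
  Any other capacity-feasible assignment to {#1, #2} ships for at least 151.
Total demand is 23 and no other set of sites has combined capacity ≥ 23, so {#1, #2} is the only feasible choice of open sites. Minimum: 353.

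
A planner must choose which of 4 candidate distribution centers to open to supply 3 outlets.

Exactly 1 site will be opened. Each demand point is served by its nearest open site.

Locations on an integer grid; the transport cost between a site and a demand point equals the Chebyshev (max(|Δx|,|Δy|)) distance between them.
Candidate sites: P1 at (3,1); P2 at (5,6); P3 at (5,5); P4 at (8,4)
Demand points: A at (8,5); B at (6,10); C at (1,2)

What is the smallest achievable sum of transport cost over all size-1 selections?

Open {P2}.
  A→P2 3, B→P2 4, C→P2 4  ⇒ total 11.
Compare {P3}: total 12.
Compare {P4}: total 14.
No size-1 selection does better; minimum is 11.

11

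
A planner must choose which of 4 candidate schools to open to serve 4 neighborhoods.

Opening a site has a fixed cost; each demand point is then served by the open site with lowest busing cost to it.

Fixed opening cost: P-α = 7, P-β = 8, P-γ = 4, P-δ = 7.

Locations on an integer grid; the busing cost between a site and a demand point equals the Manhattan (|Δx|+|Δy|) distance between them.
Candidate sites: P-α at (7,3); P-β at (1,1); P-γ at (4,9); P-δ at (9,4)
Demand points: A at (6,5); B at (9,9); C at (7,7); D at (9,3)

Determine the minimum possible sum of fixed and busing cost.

22

Open {P-δ}: assign each demand point to its cheapest open site.
  A→P-δ 4, B→P-δ 5, C→P-δ 5, D→P-δ 1
  busing cost 15, fixed 7 → total 22.
Compare {P-α}: busing cost 17 + fixed 7 = 24.
Compare {P-α, P-γ}: busing cost 14 + fixed 11 = 25.
Compare {P-γ, P-δ}: busing cost 15 + fixed 11 = 26.
All other subsets cost ≥ 24. Minimum total cost: 22.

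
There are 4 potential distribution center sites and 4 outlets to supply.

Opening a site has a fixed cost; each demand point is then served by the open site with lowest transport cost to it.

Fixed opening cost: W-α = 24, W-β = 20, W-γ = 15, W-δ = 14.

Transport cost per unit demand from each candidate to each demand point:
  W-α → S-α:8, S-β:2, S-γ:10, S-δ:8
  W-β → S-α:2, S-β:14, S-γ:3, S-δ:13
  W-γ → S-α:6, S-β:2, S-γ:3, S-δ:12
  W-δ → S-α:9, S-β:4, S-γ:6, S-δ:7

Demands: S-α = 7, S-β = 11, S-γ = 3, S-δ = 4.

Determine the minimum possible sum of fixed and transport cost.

Open {W-α, W-β}: assign each demand point to its cheapest open site.
  S-α→W-β 7×2=14, S-β→W-α 11×2=22, S-γ→W-β 3×3=9, S-δ→W-α 4×8=32
  transport cost 77, fixed 44 → total 121.
Compare {W-β, W-γ, W-δ}: transport cost 73 + fixed 49 = 122.
Compare {W-β, W-γ}: transport cost 93 + fixed 35 = 128.
Compare {W-β, W-δ}: transport cost 95 + fixed 34 = 129.
All other subsets cost ≥ 122. Minimum total cost: 121.

121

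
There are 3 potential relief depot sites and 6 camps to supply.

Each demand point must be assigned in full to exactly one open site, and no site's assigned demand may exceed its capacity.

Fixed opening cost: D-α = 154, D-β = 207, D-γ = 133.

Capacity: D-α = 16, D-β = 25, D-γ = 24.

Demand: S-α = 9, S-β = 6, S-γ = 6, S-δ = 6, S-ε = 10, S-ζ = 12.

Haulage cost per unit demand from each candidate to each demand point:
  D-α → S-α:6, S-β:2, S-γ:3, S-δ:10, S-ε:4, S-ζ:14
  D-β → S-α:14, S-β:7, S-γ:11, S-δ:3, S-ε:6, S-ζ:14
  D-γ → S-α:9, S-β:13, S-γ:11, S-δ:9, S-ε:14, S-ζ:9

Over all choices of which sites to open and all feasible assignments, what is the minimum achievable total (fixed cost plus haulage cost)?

Open {D-α, D-β, D-γ}; cheapest assignment that respects the capacities:
  D-α (cap 16, load 12): S-β, S-γ — cost 6×2 + 6×3 = 30
  D-β (cap 25, load 16): S-δ, S-ε — cost 6×3 + 10×6 = 78
  D-γ (cap 24, load 21): S-α, S-ζ — cost 9×9 + 12×9 = 189
  Shipping 297, fixed 494 → total 791.
  Any other capacity-feasible assignment to {D-α, D-β, D-γ} ships for at least 297.
Compare {D-β, D-γ}: its best feasible assignment gives total 796.
Every other set of open sites that can feasibly serve all demand totals ≥ 796 even under its best assignment. Minimum: 791.

791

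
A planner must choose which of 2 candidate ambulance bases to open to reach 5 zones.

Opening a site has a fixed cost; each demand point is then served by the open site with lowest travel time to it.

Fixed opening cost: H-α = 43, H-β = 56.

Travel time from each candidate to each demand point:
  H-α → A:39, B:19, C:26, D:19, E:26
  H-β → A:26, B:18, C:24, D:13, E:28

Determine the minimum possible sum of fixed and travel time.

165

Open {H-β}: assign each demand point to its cheapest open site.
  A→H-β 26, B→H-β 18, C→H-β 24, D→H-β 13, E→H-β 28
  travel time 109, fixed 56 → total 165.
Compare {H-α}: travel time 129 + fixed 43 = 172.
Compare {H-α, H-β}: travel time 107 + fixed 99 = 206.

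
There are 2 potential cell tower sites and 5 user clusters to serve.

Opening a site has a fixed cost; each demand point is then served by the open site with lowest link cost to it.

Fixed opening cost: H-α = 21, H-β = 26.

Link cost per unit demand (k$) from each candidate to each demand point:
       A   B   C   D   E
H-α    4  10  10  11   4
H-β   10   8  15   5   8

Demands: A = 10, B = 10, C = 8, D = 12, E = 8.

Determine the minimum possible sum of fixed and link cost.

Open {H-α, H-β}: assign each demand point to its cheapest open site.
  A→H-α 10×4=40, B→H-β 10×8=80, C→H-α 8×10=80, D→H-β 12×5=60, E→H-α 8×4=32
  link cost 292, fixed 47 → total 339.
Compare {H-α}: link cost 384 + fixed 21 = 405.
Compare {H-β}: link cost 424 + fixed 26 = 450.

339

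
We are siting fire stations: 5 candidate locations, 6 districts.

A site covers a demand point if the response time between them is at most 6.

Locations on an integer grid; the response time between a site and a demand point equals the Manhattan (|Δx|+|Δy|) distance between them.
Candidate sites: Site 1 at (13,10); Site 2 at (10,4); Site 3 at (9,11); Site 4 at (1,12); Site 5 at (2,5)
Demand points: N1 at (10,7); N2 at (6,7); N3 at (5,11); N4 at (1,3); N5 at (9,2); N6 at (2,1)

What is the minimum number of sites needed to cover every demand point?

3

Coverage sets (demand points within 6 of each site):
  Site 1: {N1}
  Site 2: {N1, N5}
  Site 3: {N1, N3}
  Site 4: {N3}
  Site 5: {N2, N4, N6}
No 2 sites suffice: every size-2 union leaves at least one demand point uncovered.
But {Site 2, Site 3, Site 5} covers everything, so the minimum is 3.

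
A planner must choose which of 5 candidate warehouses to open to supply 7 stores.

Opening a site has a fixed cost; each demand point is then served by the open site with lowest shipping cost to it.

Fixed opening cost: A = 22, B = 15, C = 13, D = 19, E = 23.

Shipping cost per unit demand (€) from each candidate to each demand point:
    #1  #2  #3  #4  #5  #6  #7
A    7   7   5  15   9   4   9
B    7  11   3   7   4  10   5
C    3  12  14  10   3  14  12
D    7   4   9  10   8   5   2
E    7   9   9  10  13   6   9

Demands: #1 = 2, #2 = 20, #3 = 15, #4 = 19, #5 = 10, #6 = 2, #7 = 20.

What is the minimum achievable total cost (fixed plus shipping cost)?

Open {B, C, D}: assign each demand point to its cheapest open site.
  #1→C 2×3=6, #2→D 20×4=80, #3→B 15×3=45, #4→B 19×7=133, #5→C 10×3=30, #6→D 2×5=10, #7→D 20×2=40
  shipping cost 344, fixed 47 → total 391.
Compare {B, D}: shipping cost 362 + fixed 34 = 396.
Compare {A, B, C, D}: shipping cost 342 + fixed 69 = 411.
Compare {B, C, D, E}: shipping cost 344 + fixed 70 = 414.
All other subsets cost ≥ 396. Minimum total cost: 391.

391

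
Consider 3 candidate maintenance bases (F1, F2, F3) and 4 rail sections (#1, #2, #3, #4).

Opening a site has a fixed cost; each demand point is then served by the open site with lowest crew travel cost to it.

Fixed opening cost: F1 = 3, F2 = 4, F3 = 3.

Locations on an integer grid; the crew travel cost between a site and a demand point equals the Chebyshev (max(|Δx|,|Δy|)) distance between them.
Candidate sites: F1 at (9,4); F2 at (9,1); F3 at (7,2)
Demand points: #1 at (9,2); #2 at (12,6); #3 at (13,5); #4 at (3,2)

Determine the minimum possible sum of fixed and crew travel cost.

Open {F1}: assign each demand point to its cheapest open site.
  #1→F1 2, #2→F1 3, #3→F1 4, #4→F1 6
  crew travel cost 15, fixed 3 → total 18.
Compare {F1, F3}: crew travel cost 13 + fixed 6 = 19.
Compare {F2}: crew travel cost 16 + fixed 4 = 20.
Compare {F3}: crew travel cost 17 + fixed 3 = 20.
All other subsets cost ≥ 19. Minimum total cost: 18.

18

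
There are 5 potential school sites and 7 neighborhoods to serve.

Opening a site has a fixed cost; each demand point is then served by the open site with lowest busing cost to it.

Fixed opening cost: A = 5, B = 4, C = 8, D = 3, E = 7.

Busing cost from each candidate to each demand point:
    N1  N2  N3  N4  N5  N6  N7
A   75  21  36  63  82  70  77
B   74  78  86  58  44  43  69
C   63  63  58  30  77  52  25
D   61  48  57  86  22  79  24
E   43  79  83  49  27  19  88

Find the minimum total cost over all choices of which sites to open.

218

Open {A, C, D, E}: assign each demand point to its cheapest open site.
  N1→E 43, N2→A 21, N3→A 36, N4→C 30, N5→D 22, N6→E 19, N7→D 24
  busing cost 195, fixed 23 → total 218.
Compare {A, C, E}: busing cost 201 + fixed 20 = 221.
Compare {A, B, C, D, E}: busing cost 195 + fixed 27 = 222.
Compare {A, B, C, E}: busing cost 201 + fixed 24 = 225.
All other subsets cost ≥ 221. Minimum total cost: 218.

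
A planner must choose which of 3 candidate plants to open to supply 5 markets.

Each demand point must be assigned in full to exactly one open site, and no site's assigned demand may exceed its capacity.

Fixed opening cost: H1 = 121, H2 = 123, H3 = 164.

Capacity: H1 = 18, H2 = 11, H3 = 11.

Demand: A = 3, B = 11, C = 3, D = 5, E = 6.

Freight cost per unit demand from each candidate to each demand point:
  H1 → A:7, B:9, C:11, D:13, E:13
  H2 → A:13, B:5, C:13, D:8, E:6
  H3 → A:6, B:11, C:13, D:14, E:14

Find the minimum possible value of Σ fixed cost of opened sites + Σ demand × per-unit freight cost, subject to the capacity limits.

Open {H1, H2}; cheapest assignment that respects the capacities:
  H1 (cap 18, load 17): A, B, C — cost 3×7 + 11×9 + 3×11 = 153
  H2 (cap 11, load 11): D, E — cost 5×8 + 6×6 = 76
  Shipping 229, fixed 244 → total 473.
  Any other capacity-feasible assignment to {H1, H2} ships for at least 229.
Compare {H1, H3}: its best feasible assignment gives total 589.
Compare {H1, H2, H3}: its best feasible assignment gives total 634.
Every other set of open sites that can feasibly serve all demand totals ≥ 589 even under its best assignment. Minimum: 473.

473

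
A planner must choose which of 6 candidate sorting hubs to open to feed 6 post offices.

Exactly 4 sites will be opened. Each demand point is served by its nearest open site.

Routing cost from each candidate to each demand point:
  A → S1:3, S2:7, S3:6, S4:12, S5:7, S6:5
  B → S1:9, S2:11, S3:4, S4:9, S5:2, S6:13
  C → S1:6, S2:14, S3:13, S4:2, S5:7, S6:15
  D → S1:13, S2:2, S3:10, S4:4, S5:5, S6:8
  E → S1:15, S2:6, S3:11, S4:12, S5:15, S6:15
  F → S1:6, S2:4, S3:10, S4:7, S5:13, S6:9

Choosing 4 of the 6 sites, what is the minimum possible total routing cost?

Open {A, B, C, D}.
  S1→A 3, S2→D 2, S3→B 4, S4→C 2, S5→B 2, S6→A 5  ⇒ total 18.
Compare {A, B, C, F}: total 20.
Compare {A, B, D, E}: total 20.
No size-4 selection does better; minimum is 18.

18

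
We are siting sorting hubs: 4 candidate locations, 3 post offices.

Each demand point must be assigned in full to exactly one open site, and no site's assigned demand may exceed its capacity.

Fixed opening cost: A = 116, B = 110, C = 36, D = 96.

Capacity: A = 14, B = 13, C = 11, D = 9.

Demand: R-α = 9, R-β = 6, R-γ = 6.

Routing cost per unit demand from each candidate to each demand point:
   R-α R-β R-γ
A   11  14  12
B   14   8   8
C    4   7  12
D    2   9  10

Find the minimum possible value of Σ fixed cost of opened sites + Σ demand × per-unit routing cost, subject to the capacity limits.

278

Open {B, C}; cheapest assignment that respects the capacities:
  B (cap 13, load 12): R-β, R-γ — cost 6×8 + 6×8 = 96
  C (cap 11, load 9): R-α — cost 9×4 = 36
  Shipping 132, fixed 146 → total 278.
  Any other capacity-feasible assignment to {B, C} ships for at least 132.
Compare {B, D}: its best feasible assignment gives total 320.
Compare {A, C}: its best feasible assignment gives total 344.
Every other set of open sites that can feasibly serve all demand totals ≥ 320 even under its best assignment. Minimum: 278.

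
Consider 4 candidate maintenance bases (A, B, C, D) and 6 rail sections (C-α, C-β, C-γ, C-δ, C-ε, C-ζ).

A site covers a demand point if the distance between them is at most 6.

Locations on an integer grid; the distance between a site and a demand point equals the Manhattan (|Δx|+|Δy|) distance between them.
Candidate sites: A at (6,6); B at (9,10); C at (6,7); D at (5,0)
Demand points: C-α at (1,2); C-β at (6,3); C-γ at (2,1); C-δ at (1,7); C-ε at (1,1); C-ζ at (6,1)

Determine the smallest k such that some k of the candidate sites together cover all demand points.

2

Coverage sets (demand points within 6 of each site):
  A: {C-β, C-δ, C-ζ}
  B: {}
  C: {C-β, C-δ, C-ζ}
  D: {C-α, C-β, C-γ, C-ε, C-ζ}
No single site covers all 6 demand points.
But {A, D} covers everything, so the minimum is 2.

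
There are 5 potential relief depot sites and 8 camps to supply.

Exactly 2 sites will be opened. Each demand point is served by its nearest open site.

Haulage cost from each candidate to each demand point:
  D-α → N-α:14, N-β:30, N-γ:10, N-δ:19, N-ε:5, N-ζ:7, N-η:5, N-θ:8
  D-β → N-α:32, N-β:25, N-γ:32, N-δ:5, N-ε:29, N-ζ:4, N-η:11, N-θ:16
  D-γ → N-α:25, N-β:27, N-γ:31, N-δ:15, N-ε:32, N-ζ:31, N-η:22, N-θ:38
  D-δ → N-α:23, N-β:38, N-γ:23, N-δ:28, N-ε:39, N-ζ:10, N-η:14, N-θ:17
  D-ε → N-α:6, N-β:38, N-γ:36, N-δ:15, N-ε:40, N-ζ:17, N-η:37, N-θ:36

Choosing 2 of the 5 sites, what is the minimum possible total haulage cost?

Open {D-α, D-β}.
  N-α→D-α 14, N-β→D-β 25, N-γ→D-α 10, N-δ→D-β 5, N-ε→D-α 5, N-ζ→D-β 4, N-η→D-α 5, N-θ→D-α 8  ⇒ total 76.
Compare {D-α, D-ε}: total 86.
Compare {D-α, D-γ}: total 91.
No size-2 selection does better; minimum is 76.

76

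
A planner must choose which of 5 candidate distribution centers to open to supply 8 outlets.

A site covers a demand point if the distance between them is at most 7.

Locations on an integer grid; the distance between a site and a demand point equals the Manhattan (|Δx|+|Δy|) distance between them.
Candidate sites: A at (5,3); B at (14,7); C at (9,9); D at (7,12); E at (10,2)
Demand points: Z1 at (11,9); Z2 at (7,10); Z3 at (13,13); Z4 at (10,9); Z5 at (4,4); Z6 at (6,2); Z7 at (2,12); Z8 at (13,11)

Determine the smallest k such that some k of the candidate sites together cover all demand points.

2

Coverage sets (demand points within 7 of each site):
  A: {Z5, Z6}
  B: {Z1, Z3, Z4, Z8}
  C: {Z1, Z2, Z4, Z8}
  D: {Z1, Z2, Z3, Z4, Z7, Z8}
  E: {Z4, Z6}
No single site covers all 8 demand points.
But {A, D} covers everything, so the minimum is 2.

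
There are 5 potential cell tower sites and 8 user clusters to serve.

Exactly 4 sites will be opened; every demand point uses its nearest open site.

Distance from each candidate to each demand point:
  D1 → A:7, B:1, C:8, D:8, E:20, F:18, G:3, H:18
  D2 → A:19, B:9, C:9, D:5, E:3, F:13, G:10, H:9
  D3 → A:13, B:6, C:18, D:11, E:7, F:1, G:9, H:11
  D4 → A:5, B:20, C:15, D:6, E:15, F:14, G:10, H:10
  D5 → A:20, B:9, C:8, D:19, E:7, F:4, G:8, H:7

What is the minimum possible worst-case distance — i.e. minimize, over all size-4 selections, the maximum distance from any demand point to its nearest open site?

8

Open {D1, D2, D3, D5}.
  Farthest demand point is C at distance 8 (to D1); all others are ≤ 8.
With {D1, D2, D4, D5} the worst case is 8.
With {D1, D3, D4, D5} the worst case is 8.
No size-4 selection achieves below 8.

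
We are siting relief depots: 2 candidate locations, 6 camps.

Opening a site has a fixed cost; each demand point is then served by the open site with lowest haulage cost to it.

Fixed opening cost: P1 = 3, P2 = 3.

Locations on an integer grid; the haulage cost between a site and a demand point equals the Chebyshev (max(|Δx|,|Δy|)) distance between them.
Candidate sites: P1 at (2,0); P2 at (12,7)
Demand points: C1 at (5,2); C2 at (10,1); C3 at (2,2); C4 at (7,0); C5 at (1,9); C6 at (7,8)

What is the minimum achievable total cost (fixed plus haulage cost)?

36

Open {P1, P2}: assign each demand point to its cheapest open site.
  C1→P1 3, C2→P2 6, C3→P1 2, C4→P1 5, C5→P1 9, C6→P2 5
  haulage cost 30, fixed 6 → total 36.
Compare {P1}: haulage cost 35 + fixed 3 = 38.
Compare {P2}: haulage cost 46 + fixed 3 = 49.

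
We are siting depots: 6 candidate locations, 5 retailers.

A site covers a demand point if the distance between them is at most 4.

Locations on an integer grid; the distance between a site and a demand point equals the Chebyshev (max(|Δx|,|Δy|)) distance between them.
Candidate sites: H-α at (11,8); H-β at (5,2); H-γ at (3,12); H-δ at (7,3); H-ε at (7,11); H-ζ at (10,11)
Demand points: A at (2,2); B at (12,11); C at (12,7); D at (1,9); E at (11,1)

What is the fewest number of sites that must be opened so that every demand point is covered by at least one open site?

4

Coverage sets (demand points within 4 of each site):
  H-α: {B, C}
  H-β: {A}
  H-γ: {D}
  H-δ: {E}
  H-ε: {}
  H-ζ: {B, C}
No 3 sites suffice: every size-3 union leaves at least one demand point uncovered.
But {H-α, H-β, H-γ, H-δ} covers everything, so the minimum is 4.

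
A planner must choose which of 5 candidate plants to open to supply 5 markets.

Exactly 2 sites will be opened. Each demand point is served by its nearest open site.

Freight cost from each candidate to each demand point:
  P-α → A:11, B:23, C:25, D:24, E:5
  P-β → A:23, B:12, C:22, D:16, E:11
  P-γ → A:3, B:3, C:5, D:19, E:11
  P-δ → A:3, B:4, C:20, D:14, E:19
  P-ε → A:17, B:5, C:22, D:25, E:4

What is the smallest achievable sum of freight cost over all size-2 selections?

34

Open {P-γ, P-ε}.
  A→P-γ 3, B→P-γ 3, C→P-γ 5, D→P-γ 19, E→P-ε 4  ⇒ total 34.
Compare {P-α, P-γ}: total 35.
Compare {P-γ, P-δ}: total 36.
No size-2 selection does better; minimum is 34.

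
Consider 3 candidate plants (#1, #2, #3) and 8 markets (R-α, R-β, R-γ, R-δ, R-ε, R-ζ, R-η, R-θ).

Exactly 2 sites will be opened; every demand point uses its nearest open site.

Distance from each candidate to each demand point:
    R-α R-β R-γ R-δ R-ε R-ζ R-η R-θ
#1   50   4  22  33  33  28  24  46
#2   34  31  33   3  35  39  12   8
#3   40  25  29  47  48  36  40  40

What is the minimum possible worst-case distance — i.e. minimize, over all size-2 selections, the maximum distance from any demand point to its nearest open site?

34

Open {#1, #2}.
  Farthest demand point is R-α at distance 34 (to #2); all others are ≤ 34.
With {#2, #3} the worst case is 36.
With {#1, #3} the worst case is 40.
No size-2 selection achieves below 34.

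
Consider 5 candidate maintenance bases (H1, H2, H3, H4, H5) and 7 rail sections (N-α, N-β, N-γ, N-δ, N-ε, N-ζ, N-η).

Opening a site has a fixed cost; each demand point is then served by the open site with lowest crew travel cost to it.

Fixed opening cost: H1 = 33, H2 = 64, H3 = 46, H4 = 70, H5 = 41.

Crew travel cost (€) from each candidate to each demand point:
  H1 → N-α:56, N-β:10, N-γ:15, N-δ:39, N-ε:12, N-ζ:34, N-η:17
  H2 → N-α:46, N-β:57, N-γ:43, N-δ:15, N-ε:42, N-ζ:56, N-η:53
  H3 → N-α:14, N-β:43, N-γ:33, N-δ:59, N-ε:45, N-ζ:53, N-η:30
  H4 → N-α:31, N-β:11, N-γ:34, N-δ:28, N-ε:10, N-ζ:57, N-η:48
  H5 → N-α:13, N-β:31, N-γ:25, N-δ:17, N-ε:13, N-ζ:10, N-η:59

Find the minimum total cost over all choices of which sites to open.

168

Open {H1, H5}: assign each demand point to its cheapest open site.
  N-α→H5 13, N-β→H1 10, N-γ→H1 15, N-δ→H5 17, N-ε→H1 12, N-ζ→H5 10, N-η→H1 17
  crew travel cost 94, fixed 74 → total 168.
Compare {H5}: crew travel cost 168 + fixed 41 = 209.
Compare {H1, H3, H5}: crew travel cost 94 + fixed 120 = 214.
Compare {H1}: crew travel cost 183 + fixed 33 = 216.
All other subsets cost ≥ 209. Minimum total cost: 168.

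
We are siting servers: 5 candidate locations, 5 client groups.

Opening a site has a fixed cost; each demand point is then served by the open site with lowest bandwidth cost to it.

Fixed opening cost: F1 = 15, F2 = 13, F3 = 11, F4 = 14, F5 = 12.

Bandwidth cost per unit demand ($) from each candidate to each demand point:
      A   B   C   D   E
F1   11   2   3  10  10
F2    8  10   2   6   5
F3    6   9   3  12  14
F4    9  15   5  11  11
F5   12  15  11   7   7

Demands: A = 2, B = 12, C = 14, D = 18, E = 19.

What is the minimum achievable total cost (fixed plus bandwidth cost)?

Open {F1, F2}: assign each demand point to its cheapest open site.
  A→F2 2×8=16, B→F1 12×2=24, C→F2 14×2=28, D→F2 18×6=108, E→F2 19×5=95
  bandwidth cost 271, fixed 28 → total 299.
Compare {F1, F2, F3}: bandwidth cost 267 + fixed 39 = 306.
Compare {F1, F2, F5}: bandwidth cost 271 + fixed 40 = 311.
Compare {F1, F2, F4}: bandwidth cost 271 + fixed 42 = 313.
All other subsets cost ≥ 306. Minimum total cost: 299.

299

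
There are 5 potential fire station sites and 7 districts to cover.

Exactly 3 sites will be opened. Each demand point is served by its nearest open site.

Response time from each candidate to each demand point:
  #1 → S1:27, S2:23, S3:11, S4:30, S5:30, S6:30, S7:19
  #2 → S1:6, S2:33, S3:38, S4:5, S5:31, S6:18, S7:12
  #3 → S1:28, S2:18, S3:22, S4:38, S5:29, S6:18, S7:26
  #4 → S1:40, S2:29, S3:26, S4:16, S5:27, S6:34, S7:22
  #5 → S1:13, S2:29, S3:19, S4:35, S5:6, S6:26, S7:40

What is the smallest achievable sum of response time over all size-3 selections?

81

Open {#1, #2, #5}.
  S1→#2 6, S2→#1 23, S3→#1 11, S4→#2 5, S5→#5 6, S6→#2 18, S7→#2 12  ⇒ total 81.
Compare {#2, #3, #5}: total 84.
Compare {#2, #4, #5}: total 95.
No size-3 selection does better; minimum is 81.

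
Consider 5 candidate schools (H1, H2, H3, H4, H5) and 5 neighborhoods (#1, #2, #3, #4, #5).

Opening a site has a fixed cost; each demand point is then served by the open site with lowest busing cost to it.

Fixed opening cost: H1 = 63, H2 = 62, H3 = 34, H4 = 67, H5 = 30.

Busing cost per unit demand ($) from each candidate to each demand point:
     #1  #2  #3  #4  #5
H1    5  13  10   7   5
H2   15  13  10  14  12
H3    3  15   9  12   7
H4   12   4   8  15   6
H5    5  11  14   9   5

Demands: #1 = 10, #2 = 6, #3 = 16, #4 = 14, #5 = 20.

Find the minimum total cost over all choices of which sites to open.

Open {H4, H5}: assign each demand point to its cheapest open site.
  #1→H5 10×5=50, #2→H4 6×4=24, #3→H4 16×8=128, #4→H5 14×9=126, #5→H5 20×5=100
  busing cost 428, fixed 97 → total 525.
Compare {H1, H4}: busing cost 400 + fixed 130 = 530.
Compare {H3, H5}: busing cost 466 + fixed 64 = 530.
Compare {H3, H4, H5}: busing cost 408 + fixed 131 = 539.
All other subsets cost ≥ 530. Minimum total cost: 525.

525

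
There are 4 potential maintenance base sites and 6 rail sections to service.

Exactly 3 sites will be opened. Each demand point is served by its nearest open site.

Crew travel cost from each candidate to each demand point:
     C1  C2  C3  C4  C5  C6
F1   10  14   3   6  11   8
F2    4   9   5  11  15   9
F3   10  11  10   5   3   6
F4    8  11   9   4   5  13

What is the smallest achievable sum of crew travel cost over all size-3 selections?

30

Open {F1, F2, F3}.
  C1→F2 4, C2→F2 9, C3→F1 3, C4→F3 5, C5→F3 3, C6→F3 6  ⇒ total 30.
Compare {F2, F3, F4}: total 31.
Compare {F1, F2, F4}: total 33.
No size-3 selection does better; minimum is 30.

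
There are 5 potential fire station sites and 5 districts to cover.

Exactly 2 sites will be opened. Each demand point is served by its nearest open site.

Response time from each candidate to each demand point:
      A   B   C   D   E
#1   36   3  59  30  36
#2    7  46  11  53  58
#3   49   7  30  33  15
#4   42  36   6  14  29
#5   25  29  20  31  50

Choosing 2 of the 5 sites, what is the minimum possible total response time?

73

Open {#2, #3}.
  A→#2 7, B→#3 7, C→#2 11, D→#3 33, E→#3 15  ⇒ total 73.
Compare {#3, #4}: total 84.
Compare {#1, #2}: total 87.
No size-2 selection does better; minimum is 73.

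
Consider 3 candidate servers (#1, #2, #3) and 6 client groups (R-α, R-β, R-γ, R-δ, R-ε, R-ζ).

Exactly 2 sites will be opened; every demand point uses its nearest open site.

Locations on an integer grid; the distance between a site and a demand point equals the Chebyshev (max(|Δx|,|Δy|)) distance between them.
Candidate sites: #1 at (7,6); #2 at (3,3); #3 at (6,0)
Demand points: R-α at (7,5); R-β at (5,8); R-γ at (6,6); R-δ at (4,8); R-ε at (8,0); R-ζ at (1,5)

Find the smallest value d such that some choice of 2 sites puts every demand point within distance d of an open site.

5

Open {#1, #2}.
  Farthest demand point is R-ε at distance 5 (to #2); all others are ≤ 5.
With {#1, #3} the worst case is 5.
With {#2, #3} the worst case is 5.
No size-2 selection achieves below 5.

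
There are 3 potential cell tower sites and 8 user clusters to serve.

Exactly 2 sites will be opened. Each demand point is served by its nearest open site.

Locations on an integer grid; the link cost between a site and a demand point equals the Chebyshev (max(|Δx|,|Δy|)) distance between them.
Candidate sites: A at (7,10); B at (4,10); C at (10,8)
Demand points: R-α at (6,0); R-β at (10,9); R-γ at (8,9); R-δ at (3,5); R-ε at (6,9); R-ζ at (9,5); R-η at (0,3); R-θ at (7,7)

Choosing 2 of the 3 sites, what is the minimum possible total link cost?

29

Open {A, C}.
  R-α→C 8, R-β→C 1, R-γ→A 1, R-δ→A 5, R-ε→A 1, R-ζ→C 3, R-η→A 7, R-θ→A 3  ⇒ total 29.
Compare {B, C}: total 31.
Compare {A, B}: total 35.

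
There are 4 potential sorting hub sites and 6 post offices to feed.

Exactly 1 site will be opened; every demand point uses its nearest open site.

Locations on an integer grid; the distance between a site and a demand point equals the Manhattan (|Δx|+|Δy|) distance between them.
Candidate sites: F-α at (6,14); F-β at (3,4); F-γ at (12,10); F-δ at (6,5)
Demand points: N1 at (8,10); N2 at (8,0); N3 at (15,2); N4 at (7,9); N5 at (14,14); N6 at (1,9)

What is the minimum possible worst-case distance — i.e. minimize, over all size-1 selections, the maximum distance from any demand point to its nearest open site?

Open {F-γ}.
  Farthest demand point is N2 at distance 14 (to F-γ); all others are ≤ 14.
With {F-δ} the worst case is 17.
With {F-α} the worst case is 21.
No size-1 selection achieves below 14.

14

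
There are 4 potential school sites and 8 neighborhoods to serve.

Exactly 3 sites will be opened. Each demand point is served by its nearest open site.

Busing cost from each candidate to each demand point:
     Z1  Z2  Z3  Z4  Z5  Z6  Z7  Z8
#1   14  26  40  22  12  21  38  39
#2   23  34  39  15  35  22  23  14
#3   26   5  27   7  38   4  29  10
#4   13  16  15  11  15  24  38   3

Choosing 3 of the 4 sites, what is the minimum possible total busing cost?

85

Open {#2, #3, #4}.
  Z1→#4 13, Z2→#3 5, Z3→#4 15, Z4→#3 7, Z5→#4 15, Z6→#3 4, Z7→#2 23, Z8→#4 3  ⇒ total 85.
Compare {#1, #3, #4}: total 88.
Compare {#1, #2, #3}: total 102.
No size-3 selection does better; minimum is 85.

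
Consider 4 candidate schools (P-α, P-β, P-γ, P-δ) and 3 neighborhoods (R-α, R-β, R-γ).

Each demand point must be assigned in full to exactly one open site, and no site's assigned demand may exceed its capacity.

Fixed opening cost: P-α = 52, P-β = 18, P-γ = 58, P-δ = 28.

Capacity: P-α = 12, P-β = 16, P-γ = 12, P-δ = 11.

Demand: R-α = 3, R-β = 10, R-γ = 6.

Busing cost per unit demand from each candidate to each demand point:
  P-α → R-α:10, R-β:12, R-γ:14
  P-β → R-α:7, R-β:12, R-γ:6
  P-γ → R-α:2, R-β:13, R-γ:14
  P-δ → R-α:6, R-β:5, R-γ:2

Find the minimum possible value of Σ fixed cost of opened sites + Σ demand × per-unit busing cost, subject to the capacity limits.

Open {P-β, P-δ}; cheapest assignment that respects the capacities:
  P-β (cap 16, load 9): R-α, R-γ — cost 3×7 + 6×6 = 57
  P-δ (cap 11, load 10): R-β — cost 10×5 = 50
  Shipping 107, fixed 46 → total 153.
  Any other capacity-feasible assignment to {P-β, P-δ} ships for at least 107.
Compare {P-β, P-γ, P-δ}: its best feasible assignment gives total 196.
Compare {P-α, P-β, P-δ}: its best feasible assignment gives total 205.
Every other set of open sites that can feasibly serve all demand totals ≥ 196 even under its best assignment. Minimum: 153.

153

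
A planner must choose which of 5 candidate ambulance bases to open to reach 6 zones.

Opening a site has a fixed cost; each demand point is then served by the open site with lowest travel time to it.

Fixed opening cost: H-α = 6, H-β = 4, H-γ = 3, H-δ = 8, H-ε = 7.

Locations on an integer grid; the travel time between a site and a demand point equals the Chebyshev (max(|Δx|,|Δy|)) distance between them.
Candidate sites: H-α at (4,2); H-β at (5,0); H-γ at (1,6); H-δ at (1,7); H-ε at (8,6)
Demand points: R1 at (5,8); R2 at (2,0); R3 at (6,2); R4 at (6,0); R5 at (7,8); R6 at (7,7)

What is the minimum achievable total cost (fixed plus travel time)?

Open {H-β, H-ε}: assign each demand point to its cheapest open site.
  R1→H-ε 3, R2→H-β 3, R3→H-β 2, R4→H-β 1, R5→H-ε 2, R6→H-ε 1
  travel time 12, fixed 11 → total 23.
Compare {H-α, H-ε}: travel time 12 + fixed 13 = 25.
Compare {H-β, H-γ, H-ε}: travel time 12 + fixed 14 = 26.
Compare {H-α, H-β, H-ε}: travel time 11 + fixed 17 = 28.
All other subsets cost ≥ 25. Minimum total cost: 23.

23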